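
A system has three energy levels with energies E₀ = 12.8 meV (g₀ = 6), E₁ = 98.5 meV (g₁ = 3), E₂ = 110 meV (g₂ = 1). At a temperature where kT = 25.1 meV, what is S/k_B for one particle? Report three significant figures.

Eᵢ/kT = 0.50996, 3.9243, 4.3825.
Z = Σ gᵢe^(−Eᵢ/kT) = 6·e^(−0.50996) + 3·e^(−3.9243) + 1·e^(−4.3825) = 3.6031 + 0.059268 + 0.012494 = 3.6749.
⟨E⟩ = Σ EᵢPᵢ = 14.512 meV.
S/k_B = ln Z + ⟨E⟩/kT = ln(3.6749) + 14.512/25.1 = 1.3015 + 0.57817 = 1.88.

1.88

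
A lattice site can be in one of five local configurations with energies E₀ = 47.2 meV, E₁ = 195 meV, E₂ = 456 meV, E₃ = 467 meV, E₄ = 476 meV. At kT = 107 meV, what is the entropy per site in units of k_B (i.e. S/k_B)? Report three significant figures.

0.714

Eᵢ/kT = 0.44112, 1.8224, 4.2617, 4.3645, 4.4486.
Z = Σ e^(−Eᵢ/kT) = e^(−0.44112) + e^(−1.8224) + e^(−4.2617) + e^(−4.3645) + e^(−4.4486) = 0.64332 + 0.16164 + 0.014098 + 0.012721 + 0.011695 = 0.84347.
⟨E⟩ = Σ EᵢPᵢ = 94.634 meV.
S/k_B = ln Z + ⟨E⟩/kT = ln(0.84347) + 94.634/107 = -0.17023 + 0.88443 = 0.714.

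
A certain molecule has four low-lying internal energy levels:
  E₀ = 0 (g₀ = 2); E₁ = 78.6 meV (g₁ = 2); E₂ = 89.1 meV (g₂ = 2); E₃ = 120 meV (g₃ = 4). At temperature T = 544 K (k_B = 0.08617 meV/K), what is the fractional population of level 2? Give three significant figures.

0.100

k_BT = 0.08617 × 544 K = 46.876 meV.
Eᵢ/kT = 0, 1.6768, 1.9008, 2.5599.
Z = Σ gᵢe^(−Eᵢ/kT) = 2·e^(−0) + 2·e^(−1.6768) + 2·e^(−1.9008) + 4·e^(−2.5599) = 2.0000 + 0.37394 + 0.29890 + 0.30925 = 2.9821.
P₂ = g₂ e^(−E₂/kT) / Z = 0.29890/2.9821 = 0.100.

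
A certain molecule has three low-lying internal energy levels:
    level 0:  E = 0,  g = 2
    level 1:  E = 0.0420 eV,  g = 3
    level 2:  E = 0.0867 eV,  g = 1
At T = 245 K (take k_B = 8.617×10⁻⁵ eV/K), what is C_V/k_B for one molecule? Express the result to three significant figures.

k_BT = 8.617×10⁻⁵ × 245 K = 0.021112 eV.
Eᵢ/kT = 0, 1.9894, 4.1067.
Z = Σ gᵢe^(−Eᵢ/kT) = 2·e^(−0) + 3·e^(−1.9894) + 1·e^(−4.1067) = 2.0000 + 0.41033 + 0.016462 = 2.4268.
⟨E⟩ = 0.0076896 eV, ⟨E²⟩ = 0.00034925 eV².
C_V/k_B = (⟨E²⟩ − ⟨E⟩²)/(kT)² = (0.00034925 − 0.000059130)/0.00044572 = 0.651.

0.651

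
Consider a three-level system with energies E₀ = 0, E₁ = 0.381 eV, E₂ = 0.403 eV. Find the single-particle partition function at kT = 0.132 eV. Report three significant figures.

Eᵢ/kT = 0, 2.8864, 3.0530.
Z = Σ e^(−Eᵢ/kT) = e^(−0) + e^(−2.8864) + e^(−3.0530) = 1.0000 + 0.055777 + 0.047217 = 1.1030.

Z = 1.10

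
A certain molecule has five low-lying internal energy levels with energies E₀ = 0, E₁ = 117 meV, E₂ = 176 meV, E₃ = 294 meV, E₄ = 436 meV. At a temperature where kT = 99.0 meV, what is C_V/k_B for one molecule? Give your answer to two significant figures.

0.75

Eᵢ/kT = 0, 1.182, 1.778, 2.970, 4.404.
Z = Σ e^(−Eᵢ/kT) = e^(−0) + e^(−1.182) + e^(−1.778) + e^(−2.970) + e^(−4.404) = 1.000 + 0.3067 + 0.1690 + 0.05130 + 0.01223 = 1.539.
⟨E⟩ = 55.91 meV, ⟨E²⟩ = 10520 meV².
C_V/k_B = (⟨E²⟩ − ⟨E⟩²)/(kT)² = (10520 − 3126)/9801 = 0.75.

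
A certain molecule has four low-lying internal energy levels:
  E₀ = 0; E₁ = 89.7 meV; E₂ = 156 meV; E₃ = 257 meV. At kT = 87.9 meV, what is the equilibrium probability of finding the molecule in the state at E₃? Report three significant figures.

0.0339

Eᵢ/kT = 0, 1.0205, 1.7747, 2.9238.
Z = Σ e^(−Eᵢ/kT) = e^(−0) + e^(−1.0205) + e^(−1.7747) + e^(−2.9238) = 1.0000 + 0.36041 + 0.16953 + 0.053729 = 1.5837.
P₃ = e^(−E₃/kT) / Z = 0.053729/1.5837 = 0.0339.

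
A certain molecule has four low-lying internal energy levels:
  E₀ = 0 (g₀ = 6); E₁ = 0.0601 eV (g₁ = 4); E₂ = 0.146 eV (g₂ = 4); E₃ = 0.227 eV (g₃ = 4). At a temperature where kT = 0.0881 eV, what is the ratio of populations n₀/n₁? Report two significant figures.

n₀/n₁ = (g₀/g₁) exp[−(E₀−E₁)/kT] = (6/4) × exp(−(-0.0601 eV)/(0.0881 eV)) = (6/4) × exp(0.6822) = 3.0.

3.0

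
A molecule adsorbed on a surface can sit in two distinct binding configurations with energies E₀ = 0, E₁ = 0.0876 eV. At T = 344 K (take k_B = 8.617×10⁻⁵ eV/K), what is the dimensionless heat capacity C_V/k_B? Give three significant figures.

k_BT = 8.617×10⁻⁵ × 344 K = 0.029642 eV.
Eᵢ/kT = 0, 2.9553.
Z = Σ e^(−Eᵢ/kT) = e^(−0) + e^(−2.9553) = 1.0000 + 0.052063 = 1.0521.
⟨E⟩ = 0.0043349 eV, ⟨E²⟩ = 0.00037973 eV².
C_V/k_B = (⟨E²⟩ − ⟨E⟩²)/(kT)² = (0.00037973 − 0.000018791)/0.00087865 = 0.411.

0.411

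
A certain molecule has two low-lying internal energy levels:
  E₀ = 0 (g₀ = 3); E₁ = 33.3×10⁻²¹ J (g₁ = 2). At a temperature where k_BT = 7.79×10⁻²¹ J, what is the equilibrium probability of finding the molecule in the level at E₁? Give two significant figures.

0.0092

Eᵢ/kT = 0, 4.275.
Z = Σ gᵢe^(−Eᵢ/kT) = 3·e^(−0) + 2·e^(−4.275) = 3.000 + 0.02782 = 3.028.
P₁ = g₁ e^(−E₁/kT) / Z = 0.02782/3.028 = 0.0092.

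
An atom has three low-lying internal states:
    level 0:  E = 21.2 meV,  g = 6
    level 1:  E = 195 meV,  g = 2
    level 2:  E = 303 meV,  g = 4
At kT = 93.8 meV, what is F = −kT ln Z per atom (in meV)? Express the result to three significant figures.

Eᵢ/kT = 0.22601, 2.0789, 3.2303.
Z = Σ gᵢe^(−Eᵢ/kT) = 6·e^(−0.22601) + 2·e^(−2.0789) + 4·e^(−3.2303) = 4.7863 + 0.25014 + 0.15818 = 5.1946.
F = −kT ln Z = −93.8 × ln(5.1946) = −93.8 × 1.6476 = -155 meV.

-155 meV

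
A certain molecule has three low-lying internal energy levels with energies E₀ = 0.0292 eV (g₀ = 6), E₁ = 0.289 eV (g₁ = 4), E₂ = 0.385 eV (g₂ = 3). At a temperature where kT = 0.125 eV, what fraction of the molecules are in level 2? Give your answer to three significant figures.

0.0261

Eᵢ/kT = 0.23360, 2.3120, 3.0800.
Z = Σ gᵢe^(−Eᵢ/kT) = 6·e^(−0.23360) + 4·e^(−2.3120) + 3·e^(−3.0800) = 4.7501 + 0.39625 + 0.13788 = 5.2842.
P₂ = g₂ e^(−E₂/kT) / Z = 0.13788/5.2842 = 0.0261.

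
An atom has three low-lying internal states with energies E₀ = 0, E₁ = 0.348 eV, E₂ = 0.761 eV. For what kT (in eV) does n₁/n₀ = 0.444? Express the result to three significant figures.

0.429 eV

n₁/n₀ = exp[−(E₁−E₀)/kT] = 0.444.
⇒ (E₁−E₀)/kT = ln(1/0.444) = ln(2.2523) = 0.81195.
kT = 0.348 eV / 0.81195 = 0.429 eV.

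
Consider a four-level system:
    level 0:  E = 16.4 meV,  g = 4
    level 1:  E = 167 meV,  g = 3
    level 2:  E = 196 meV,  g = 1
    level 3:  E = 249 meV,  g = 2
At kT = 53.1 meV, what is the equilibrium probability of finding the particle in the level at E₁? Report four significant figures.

0.04155

Eᵢ/kT = 0.308851, 3.14501, 3.69115, 4.68927.
Z = Σ gᵢe^(−Eᵢ/kT) = 4·e^(−0.308851) + 3·e^(−3.14501) + 1·e^(−3.69115) + 2·e^(−4.68927) = 2.93716 + 0.129199 + 0.0249433 + 0.0183868 = 3.10969.
P₁ = g₁ e^(−E₁/kT) / Z = 0.129199/3.10969 = 0.04155.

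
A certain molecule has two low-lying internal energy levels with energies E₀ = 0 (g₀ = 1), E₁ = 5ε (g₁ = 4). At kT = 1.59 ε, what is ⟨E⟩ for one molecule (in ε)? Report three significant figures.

0.735 ε

Eᵢ/kT = 0, 3.1447.
Z = Σ gᵢe^(−Eᵢ/kT) = 1·e^(−0) + 4·e^(−3.1447) = 1.0000 + 0.17232 = 1.1723.
⟨E⟩ = Σ Eᵢ gᵢe^(−Eᵢ/kT) / Z = (0·1.0000 + 5·0.17232) / 1.1723 = 0.735 ε.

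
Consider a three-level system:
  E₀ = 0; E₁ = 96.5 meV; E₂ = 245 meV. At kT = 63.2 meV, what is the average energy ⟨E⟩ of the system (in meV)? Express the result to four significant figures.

21.03 meV

Eᵢ/kT = 0, 1.52690, 3.87658.
Z = Σ e^(−Eᵢ/kT) = e^(−0) + e^(−1.52690) + e^(−3.87658) = 1.00000 + 0.217208 + 0.0207216 = 1.23793.
⟨E⟩ = Σ Eᵢ e^(−Eᵢ/kT) / Z = (0·1.00000 + 96.5·0.217208 + 245·0.0207216) / 1.23793 = 21.03 meV.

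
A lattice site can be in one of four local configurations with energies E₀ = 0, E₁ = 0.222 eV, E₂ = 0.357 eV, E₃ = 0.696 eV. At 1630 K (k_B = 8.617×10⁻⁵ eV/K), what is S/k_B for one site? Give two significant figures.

0.69

k_BT = 8.617×10⁻⁵ × 1630 K = 0.1405 eV.
Eᵢ/kT = 0, 1.580, 2.541, 4.954.
Z = Σ e^(−Eᵢ/kT) = e^(−0) + e^(−1.580) + e^(−2.541) + e^(−4.954) = 1.000 + 0.2060 + 0.07879 + 0.007055 = 1.292.
⟨E⟩ = Σ EᵢPᵢ = 0.06097 eV.
S/k_B = ln Z + ⟨E⟩/kT = ln(1.292) + 0.06097/0.1405 = 0.2562 + 0.4340 = 0.69.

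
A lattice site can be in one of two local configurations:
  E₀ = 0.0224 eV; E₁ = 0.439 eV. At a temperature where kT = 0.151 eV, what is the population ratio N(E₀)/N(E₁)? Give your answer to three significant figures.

n₀/n₁ = exp[−(E₀−E₁)/kT] = exp(−(-0.4166 eV)/(0.151 eV)) = exp(2.7589) = 15.8.

15.8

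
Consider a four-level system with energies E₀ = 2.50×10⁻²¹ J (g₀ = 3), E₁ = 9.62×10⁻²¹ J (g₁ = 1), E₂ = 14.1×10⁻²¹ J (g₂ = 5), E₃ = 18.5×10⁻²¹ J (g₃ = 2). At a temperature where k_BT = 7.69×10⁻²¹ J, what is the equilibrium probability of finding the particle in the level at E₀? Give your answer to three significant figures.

Eᵢ/kT = 0.32510, 1.2510, 1.8336, 2.4057.
Z = Σ gᵢe^(−Eᵢ/kT) = 3·e^(−0.32510) + 1·e^(−1.2510) + 5·e^(−1.8336) + 2·e^(−2.4057) = 2.1674 + 0.28622 + 0.79919 + 0.18040 = 3.4332.
P₀ = g₀ e^(−E₀/kT) / Z = 2.1674/3.4332 = 0.631.

0.631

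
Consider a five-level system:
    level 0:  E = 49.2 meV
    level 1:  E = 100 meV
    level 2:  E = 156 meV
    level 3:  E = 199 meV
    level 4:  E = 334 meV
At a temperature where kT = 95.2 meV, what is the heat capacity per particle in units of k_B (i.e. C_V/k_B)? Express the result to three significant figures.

Eᵢ/kT = 0.51681, 1.0504, 1.6387, 2.0903, 3.5084.
Z = Σ e^(−Eᵢ/kT) = e^(−0.51681) + e^(−1.0504) + e^(−1.6387) + e^(−2.0903) + e^(−3.5084) = 0.59642 + 0.34980 + 0.19423 + 0.12365 + 0.029945 = 1.2940.
⟨E⟩ = 99.870 meV, ⟨E²⟩ = 13837 meV².
C_V/k_B = (⟨E²⟩ − ⟨E⟩²)/(kT)² = (13837 − 9974.0)/9063.0 = 0.426.

0.426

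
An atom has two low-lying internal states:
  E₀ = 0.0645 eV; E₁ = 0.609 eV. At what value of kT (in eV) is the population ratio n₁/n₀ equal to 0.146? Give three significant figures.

n₁/n₀ = exp[−(E₁−E₀)/kT] = 0.146.
⇒ (E₁−E₀)/kT = ln(1/0.146) = ln(6.8493) = 1.9241.
kT = 0.5445 eV / 1.9241 = 0.283 eV.

0.283 eV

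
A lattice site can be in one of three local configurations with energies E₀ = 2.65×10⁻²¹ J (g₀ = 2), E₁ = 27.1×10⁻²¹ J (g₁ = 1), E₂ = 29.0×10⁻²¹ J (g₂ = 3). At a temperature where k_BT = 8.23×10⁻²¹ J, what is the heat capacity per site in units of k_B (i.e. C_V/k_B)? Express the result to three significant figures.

Eᵢ/kT = 0.32199, 3.2928, 3.5237.
Z = Σ gᵢe^(−Eᵢ/kT) = 2·e^(−0.32199) + 1·e^(−3.2928) + 3·e^(−3.5237) = 1.4494 + 0.037150 + 0.088470 = 1.5750.
⟨E⟩ = 4.7069, ⟨E²⟩ = 71.025.
C_V/k_B = (⟨E²⟩ − ⟨E⟩²)/(kT)² = (71.025 − 22.155)/67.733 = 0.722.

0.722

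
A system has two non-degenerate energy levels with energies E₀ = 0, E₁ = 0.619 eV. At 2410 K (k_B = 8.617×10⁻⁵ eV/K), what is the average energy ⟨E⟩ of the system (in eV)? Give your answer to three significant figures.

k_BT = 8.617×10⁻⁵ × 2410 K = 0.20767 eV.
Eᵢ/kT = 0, 2.9807.
Z = Σ e^(−Eᵢ/kT) = e^(−0) + e^(−2.9807) = 1.0000 + 0.050757 = 1.0508.
⟨E⟩ = Σ Eᵢ e^(−Eᵢ/kT) / Z = (0·1.0000 + 0.619·0.050757) / 1.0508 = 0.0299 eV.

0.0299 eV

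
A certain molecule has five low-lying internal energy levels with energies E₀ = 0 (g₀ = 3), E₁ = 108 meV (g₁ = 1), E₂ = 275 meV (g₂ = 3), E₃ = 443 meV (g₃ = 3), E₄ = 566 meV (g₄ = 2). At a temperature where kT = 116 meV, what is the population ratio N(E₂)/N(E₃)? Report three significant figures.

4.26

n₂/n₃ = (g₂/g₃) exp[−(E₂−E₃)/kT] = (3/3) × exp(−(-168 meV)/(116 meV)) = (3/3) × exp(1.4483) = 4.26.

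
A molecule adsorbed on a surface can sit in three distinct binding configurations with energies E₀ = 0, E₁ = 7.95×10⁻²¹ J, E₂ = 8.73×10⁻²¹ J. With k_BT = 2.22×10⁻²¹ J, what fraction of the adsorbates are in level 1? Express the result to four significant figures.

Eᵢ/kT = 0, 3.58108, 3.93243.
Z = Σ e^(−Eᵢ/kT) = e^(−0) + e^(−3.58108) + e^(−3.93243) = 1.00000 + 0.0278456 + 0.0195960 = 1.04744.
P₁ = e^(−E₁/kT) / Z = 0.0278456/1.04744 = 0.02658.

0.02658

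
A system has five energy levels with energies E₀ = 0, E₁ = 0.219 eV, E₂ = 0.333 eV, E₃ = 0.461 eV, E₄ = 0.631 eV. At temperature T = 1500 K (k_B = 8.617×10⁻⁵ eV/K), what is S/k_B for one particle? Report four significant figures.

0.7568

k_BT = 8.617×10⁻⁵ × 1500 K = 0.129255 eV.
Eᵢ/kT = 0, 1.69433, 2.57630, 3.56659, 4.88182.
Z = Σ e^(−Eᵢ/kT) = e^(−0) + e^(−1.69433) + e^(−2.57630) + e^(−3.56659) + e^(−4.88182) = 1.00000 + 0.183722 + 0.0760549 + 0.0282520 + 0.00758320 = 1.29561.
⟨E⟩ = Σ EᵢPᵢ = 0.0643485 eV.
S/k_B = ln Z + ⟨E⟩/kT = ln(1.29561) + 0.0643485/0.129255 = 0.258982 + 0.497841 = 0.7568.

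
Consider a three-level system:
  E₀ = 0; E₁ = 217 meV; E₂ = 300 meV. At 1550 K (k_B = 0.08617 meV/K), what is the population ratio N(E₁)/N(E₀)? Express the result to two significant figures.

k_BT = 0.08617 × 1550 K = 133.6 meV.
n₁/n₀ = exp[−(E₁−E₀)/kT] = exp(−(217 meV)/(133.6 meV)) = exp(-1.624) = 0.20.

0.20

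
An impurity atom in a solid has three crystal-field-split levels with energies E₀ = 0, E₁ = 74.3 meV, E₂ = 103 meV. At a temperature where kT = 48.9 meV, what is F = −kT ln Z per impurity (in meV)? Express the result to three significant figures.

-14.3 meV

Eᵢ/kT = 0, 1.5194, 2.1063.
Z = Σ e^(−Eᵢ/kT) = e^(−0) + e^(−1.5194) + e^(−2.1063) = 1.0000 + 0.21884 + 0.12169 = 1.3405.
F = −kT ln Z = −48.9 × ln(1.3405) = −48.9 × 0.29304 = -14.3 meV.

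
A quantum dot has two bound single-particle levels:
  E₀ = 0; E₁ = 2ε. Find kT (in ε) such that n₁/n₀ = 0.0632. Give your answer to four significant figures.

0.7243 ε

n₁/n₀ = exp[−(E₁−E₀)/kT] = 0.0632.
⇒ (E₁−E₀)/kT = ln(1/0.0632) = ln(15.8228) = 2.76145.
kT = 2ε / 2.76145 = 0.7243 ε.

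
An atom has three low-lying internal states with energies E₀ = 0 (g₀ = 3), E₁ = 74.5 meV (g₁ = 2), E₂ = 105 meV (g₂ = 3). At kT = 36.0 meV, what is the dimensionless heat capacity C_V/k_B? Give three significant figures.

Eᵢ/kT = 0, 2.0694, 2.9167.
Z = Σ gᵢe^(−Eᵢ/kT) = 3·e^(−0) + 2·e^(−2.0694) + 3·e^(−2.9167) = 3.0000 + 0.25252 + 0.16234 = 3.4149.
⟨E⟩ = 10.501 meV, ⟨E²⟩ = 934.54 meV².
C_V/k_B = (⟨E²⟩ − ⟨E⟩²)/(kT)² = (934.54 − 110.27)/1296.0 = 0.636.

0.636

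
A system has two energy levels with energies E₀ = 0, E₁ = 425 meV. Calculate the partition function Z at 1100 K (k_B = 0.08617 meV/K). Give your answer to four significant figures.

k_BT = 0.08617 × 1100 K = 94.7870 meV.
Eᵢ/kT = 0, 4.48374.
Z = Σ e^(−Eᵢ/kT) = e^(−0) + e^(−4.48374) = 1.00000 + 0.0112911 = 1.01129.

Z = 1.011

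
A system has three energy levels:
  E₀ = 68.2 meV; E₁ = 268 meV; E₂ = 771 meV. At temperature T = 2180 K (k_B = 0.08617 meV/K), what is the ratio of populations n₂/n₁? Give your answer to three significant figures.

k_BT = 0.08617 × 2180 K = 187.85 meV.
n₂/n₁ = exp[−(E₂−E₁)/kT] = exp(−(503 meV)/(187.85 meV)) = exp(-2.6777) = 0.0687.

0.0687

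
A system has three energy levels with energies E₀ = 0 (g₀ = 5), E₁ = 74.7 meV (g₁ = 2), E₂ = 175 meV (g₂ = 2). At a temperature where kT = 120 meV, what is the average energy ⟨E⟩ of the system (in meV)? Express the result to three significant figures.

24.7 meV

Eᵢ/kT = 0, 0.62250, 1.4583.
Z = Σ gᵢe^(−Eᵢ/kT) = 5·e^(−0) + 2·e^(−0.62250) + 2·e^(−1.4583) = 5.0000 + 1.0732 + 0.46526 = 6.5385.
⟨E⟩ = Σ Eᵢ gᵢe^(−Eᵢ/kT) / Z = (0·5.0000 + 74.7·1.0732 + 175·0.46526) / 6.5385 = 24.7 meV.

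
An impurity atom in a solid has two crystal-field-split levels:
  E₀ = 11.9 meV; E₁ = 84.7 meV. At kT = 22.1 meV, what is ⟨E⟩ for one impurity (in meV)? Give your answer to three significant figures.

Eᵢ/kT = 0.53846, 3.8326.
Z = Σ e^(−Eᵢ/kT) = e^(−0.53846) + e^(−3.8326) = 0.58365 + 0.021653 = 0.60530.
⟨E⟩ = Σ Eᵢ e^(−Eᵢ/kT) / Z = (11.9·0.58365 + 84.7·0.021653) / 0.60530 = 14.5 meV.

14.5 meV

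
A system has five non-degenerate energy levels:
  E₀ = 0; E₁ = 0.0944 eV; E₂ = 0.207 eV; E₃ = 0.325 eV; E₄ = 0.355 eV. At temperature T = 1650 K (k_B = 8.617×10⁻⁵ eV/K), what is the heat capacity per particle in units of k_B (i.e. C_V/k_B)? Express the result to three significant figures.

k_BT = 8.617×10⁻⁵ × 1650 K = 0.14218 eV.
Eᵢ/kT = 0, 0.66395, 1.4559, 2.2858, 2.4968.
Z = Σ e^(−Eᵢ/kT) = e^(−0) + e^(−0.66395) + e^(−1.4559) + e^(−2.2858) + e^(−2.4968) = 1.0000 + 0.51481 + 0.23319 + 0.10169 + 0.082348 = 1.9320.
⟨E⟩ = 0.082376 eV, ⟨E²⟩ = 0.018477 eV².
C_V/k_B = (⟨E²⟩ − ⟨E⟩²)/(kT)² = (0.018477 − 0.0067858)/0.020215 = 0.578.

0.578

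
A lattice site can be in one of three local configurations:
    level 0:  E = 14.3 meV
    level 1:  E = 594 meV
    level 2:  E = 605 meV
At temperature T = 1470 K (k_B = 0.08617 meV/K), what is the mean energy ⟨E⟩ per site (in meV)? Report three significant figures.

25.6 meV

k_BT = 0.08617 × 1470 K = 126.67 meV.
Eᵢ/kT = 0.11289, 4.6894, 4.7762.
Z = Σ e^(−Eᵢ/kT) = e^(−0.11289) + e^(−4.6894) + e^(−4.7762) = 0.89325 + 0.0091922 + 0.0084280 = 0.91087.
⟨E⟩ = Σ Eᵢ e^(−Eᵢ/kT) / Z = (14.3·0.89325 + 594·0.0091922 + 605·0.0084280) / 0.91087 = 25.6 meV.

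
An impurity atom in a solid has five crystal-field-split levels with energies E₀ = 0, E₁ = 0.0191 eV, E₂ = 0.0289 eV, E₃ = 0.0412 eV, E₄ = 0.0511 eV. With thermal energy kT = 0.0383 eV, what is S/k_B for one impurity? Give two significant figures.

Eᵢ/kT = 0, 0.4987, 0.7546, 1.076, 1.334.
Z = Σ e^(−Eᵢ/kT) = e^(−0) + e^(−0.4987) + e^(−0.7546) + e^(−1.076) + e^(−1.334) = 1.000 + 0.6073 + 0.4702 + 0.3410 + 0.2634 = 2.682.
⟨E⟩ = Σ EᵢPᵢ = 0.01965 eV.
S/k_B = ln Z + ⟨E⟩/kT = ln(2.682) + 0.01965/0.0383 = 0.9866 + 0.5131 = 1.5.

1.5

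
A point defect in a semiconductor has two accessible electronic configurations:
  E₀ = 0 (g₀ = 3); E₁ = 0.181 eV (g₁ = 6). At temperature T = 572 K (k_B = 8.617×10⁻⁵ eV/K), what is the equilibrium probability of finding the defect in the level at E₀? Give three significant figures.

0.952

k_BT = 8.617×10⁻⁵ × 572 K = 0.049289 eV.
Eᵢ/kT = 0, 3.6722.
Z = Σ gᵢe^(−Eᵢ/kT) = 3·e^(−0) + 6·e^(−3.6722) = 3.0000 + 0.15252 = 3.1525.
P₀ = g₀ e^(−E₀/kT) / Z = 3.0000/3.1525 = 0.952.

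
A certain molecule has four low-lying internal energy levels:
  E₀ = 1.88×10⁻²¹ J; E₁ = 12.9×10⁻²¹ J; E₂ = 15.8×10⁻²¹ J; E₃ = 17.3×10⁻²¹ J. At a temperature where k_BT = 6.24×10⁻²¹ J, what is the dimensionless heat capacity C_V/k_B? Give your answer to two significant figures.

0.86

Eᵢ/kT = 0.3013, 2.067, 2.532, 2.772.
Z = Σ e^(−Eᵢ/kT) = e^(−0.3013) + e^(−2.067) + e^(−2.532) + e^(−2.772) = 0.7399 + 0.1266 + 0.07950 + 0.06254 = 1.009.
⟨E⟩ = 5.314, ⟨E²⟩ = 61.69.
C_V/k_B = (⟨E²⟩ − ⟨E⟩²)/(kT)² = (61.69 − 28.24)/38.94 = 0.86.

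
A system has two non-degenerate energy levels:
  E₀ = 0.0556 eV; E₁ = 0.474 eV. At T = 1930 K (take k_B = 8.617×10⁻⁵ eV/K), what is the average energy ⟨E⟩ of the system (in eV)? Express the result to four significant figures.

0.08688 eV

k_BT = 8.617×10⁻⁵ × 1930 K = 0.166308 eV.
Eᵢ/kT = 0.334319, 2.85013.
Z = Σ e^(−Eᵢ/kT) = e^(−0.334319) + e^(−2.85013) = 0.715825 + 0.0578368 = 0.773662.
⟨E⟩ = Σ Eᵢ e^(−Eᵢ/kT) / Z = (0.0556·0.715825 + 0.474·0.0578368) / 0.773662 = 0.08688 eV.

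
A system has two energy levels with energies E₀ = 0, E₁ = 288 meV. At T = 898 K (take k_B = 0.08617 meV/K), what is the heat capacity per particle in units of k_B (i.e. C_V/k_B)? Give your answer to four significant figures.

k_BT = 0.08617 × 898 K = 77.3807 meV.
Eᵢ/kT = 0, 3.72186.
Z = Σ e^(−Eᵢ/kT) = e^(−0) + e^(−3.72186) = 1.00000 + 0.0241889 = 1.02419.
⟨E⟩ = 6.80187 meV, ⟨E²⟩ = 1958.94 meV².
C_V/k_B = (⟨E²⟩ − ⟨E⟩²)/(kT)² = (1958.94 − 46.2654)/5987.77 = 0.3194.

0.3194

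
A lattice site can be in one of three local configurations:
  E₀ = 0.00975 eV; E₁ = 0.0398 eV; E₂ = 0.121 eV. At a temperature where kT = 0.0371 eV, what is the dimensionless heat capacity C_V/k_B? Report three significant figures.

0.379

Eᵢ/kT = 0.26280, 1.0728, 3.2615.
Z = Σ e^(−Eᵢ/kT) = e^(−0.26280) + e^(−1.0728) + e^(−3.2615) = 0.76890 + 0.34205 + 0.038331 = 1.1493.
⟨E⟩ = 0.022404 eV, ⟨E²⟩ = 0.0010233 eV².
C_V/k_B = (⟨E²⟩ − ⟨E⟩²)/(kT)² = (0.0010233 − 0.00050194)/0.0013764 = 0.379.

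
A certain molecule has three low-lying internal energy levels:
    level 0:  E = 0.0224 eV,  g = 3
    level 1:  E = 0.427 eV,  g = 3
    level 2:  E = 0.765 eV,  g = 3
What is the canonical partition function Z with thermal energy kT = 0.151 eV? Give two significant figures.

Eᵢ/kT = 0.1483, 2.828, 5.066.
Z = Σ gᵢe^(−Eᵢ/kT) = 3·e^(−0.1483) + 3·e^(−2.828) + 3·e^(−5.066) = 2.587 + 0.1774 + 0.01892 = 2.783.

Z = 2.8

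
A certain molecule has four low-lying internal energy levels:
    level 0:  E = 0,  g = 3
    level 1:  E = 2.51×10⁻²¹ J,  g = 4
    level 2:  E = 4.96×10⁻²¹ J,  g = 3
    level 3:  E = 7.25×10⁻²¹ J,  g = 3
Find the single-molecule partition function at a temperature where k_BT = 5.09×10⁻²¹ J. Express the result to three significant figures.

Eᵢ/kT = 0, 0.49312, 0.97446, 1.4244.
Z = Σ gᵢe^(−Eᵢ/kT) = 3·e^(−0) + 4·e^(−0.49312) + 3·e^(−0.97446) + 3·e^(−1.4244) = 3.0000 + 2.4429 + 1.1322 + 0.72196 = 7.2971.

Z = 7.30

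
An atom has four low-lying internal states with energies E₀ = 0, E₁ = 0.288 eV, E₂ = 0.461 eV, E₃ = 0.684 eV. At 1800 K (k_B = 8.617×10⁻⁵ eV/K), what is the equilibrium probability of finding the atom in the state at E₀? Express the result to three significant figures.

k_BT = 8.617×10⁻⁵ × 1800 K = 0.15511 eV.
Eᵢ/kT = 0, 1.8567, 2.9721, 4.4098.
Z = Σ e^(−Eᵢ/kT) = e^(−0) + e^(−1.8567) + e^(−2.9721) + e^(−4.4098) = 1.0000 + 0.15619 + 0.051196 + 0.012158 = 1.2195.
P₀ = e^(−E₀/kT) / Z = 1.0000/1.2195 = 0.820.

0.820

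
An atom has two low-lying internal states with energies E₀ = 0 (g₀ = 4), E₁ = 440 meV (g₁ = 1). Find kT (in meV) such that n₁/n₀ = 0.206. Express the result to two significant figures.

2300 meV

n₁/n₀ = (g₁/g₀) exp[−(E₁−E₀)/kT] = 0.206.
⇒ (E₁−E₀)/kT = ln((1/4)/0.206) = ln(1.214) = 0.1939.
kT = 440 meV / 0.1939 = 2300 meV.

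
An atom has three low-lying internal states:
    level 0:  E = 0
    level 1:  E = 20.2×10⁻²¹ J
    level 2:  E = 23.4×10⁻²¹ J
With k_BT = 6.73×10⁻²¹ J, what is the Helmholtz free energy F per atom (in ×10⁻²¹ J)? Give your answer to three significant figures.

Eᵢ/kT = 0, 3.0015, 3.4770.
Z = Σ e^(−Eᵢ/kT) = e^(−0) + e^(−3.0015) + e^(−3.4770) = 1.0000 + 0.049712 + 0.030900 = 1.0806.
F = −kT ln Z = −6.73 × ln(1.0806) = −6.73 × 0.077516 = -0.522 ×10⁻²¹ J.

-0.522 ×10⁻²¹ J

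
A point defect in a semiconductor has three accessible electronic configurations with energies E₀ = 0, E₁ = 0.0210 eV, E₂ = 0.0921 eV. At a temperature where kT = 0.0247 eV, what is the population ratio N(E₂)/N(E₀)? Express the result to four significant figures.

0.02402

n₂/n₀ = exp[−(E₂−E₀)/kT] = exp(−(0.0921 eV)/(0.0247 eV)) = exp(-3.72874) = 0.02402.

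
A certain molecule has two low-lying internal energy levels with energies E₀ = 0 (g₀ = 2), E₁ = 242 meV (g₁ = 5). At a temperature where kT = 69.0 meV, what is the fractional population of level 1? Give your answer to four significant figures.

0.06972

Eᵢ/kT = 0, 3.50725.
Z = Σ gᵢe^(−Eᵢ/kT) = 2·e^(−0) + 5·e^(−3.50725) = 2.00000 + 0.149896 = 2.14990.
P₁ = g₁ e^(−E₁/kT) / Z = 0.149896/2.14990 = 0.06972.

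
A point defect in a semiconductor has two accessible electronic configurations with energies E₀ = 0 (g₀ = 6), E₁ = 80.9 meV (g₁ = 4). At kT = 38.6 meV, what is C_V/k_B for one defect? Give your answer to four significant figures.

0.3076

Eᵢ/kT = 0, 2.09585.
Z = Σ gᵢe^(−Eᵢ/kT) = 6·e^(−0) + 4·e^(−2.09585) = 6.00000 + 0.491863 = 6.49186.
⟨E⟩ = 6.12948 meV, ⟨E²⟩ = 495.875 meV².
C_V/k_B = (⟨E²⟩ − ⟨E⟩²)/(kT)² = (495.875 − 37.5705)/1489.96 = 0.3076.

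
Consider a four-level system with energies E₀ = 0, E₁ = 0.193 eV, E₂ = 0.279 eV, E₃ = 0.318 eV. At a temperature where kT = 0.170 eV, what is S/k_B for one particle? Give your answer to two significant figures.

1.1

Eᵢ/kT = 0, 1.135, 1.641, 1.871.
Z = Σ e^(−Eᵢ/kT) = e^(−0) + e^(−1.135) + e^(−1.641) + e^(−1.871) = 1.000 + 0.3214 + 0.1938 + 0.1540 = 1.669.
⟨E⟩ = Σ EᵢPᵢ = 0.09890 eV.
S/k_B = ln Z + ⟨E⟩/kT = ln(1.669) + 0.09890/0.170 = 0.5122 + 0.5818 = 1.1.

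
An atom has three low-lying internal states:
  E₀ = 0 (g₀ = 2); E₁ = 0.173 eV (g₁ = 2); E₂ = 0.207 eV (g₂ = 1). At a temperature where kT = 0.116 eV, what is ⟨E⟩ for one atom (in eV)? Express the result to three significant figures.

Eᵢ/kT = 0, 1.4914, 1.7845.
Z = Σ gᵢe^(−Eᵢ/kT) = 2·e^(−0) + 2·e^(−1.4914) + 1·e^(−1.7845) = 2.0000 + 0.45011 + 0.16788 = 2.6180.
⟨E⟩ = Σ Eᵢ gᵢe^(−Eᵢ/kT) / Z = (0·2.0000 + 0.173·0.45011 + 0.207·0.16788) / 2.6180 = 0.0430 eV.

0.0430 eV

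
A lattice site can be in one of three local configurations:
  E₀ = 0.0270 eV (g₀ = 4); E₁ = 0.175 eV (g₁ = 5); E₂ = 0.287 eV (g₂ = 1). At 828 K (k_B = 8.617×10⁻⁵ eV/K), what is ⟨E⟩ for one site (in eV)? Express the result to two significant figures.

0.048 eV

k_BT = 8.617×10⁻⁵ × 828 K = 0.07135 eV.
Eᵢ/kT = 0.3784, 2.453, 4.022.
Z = Σ gᵢe^(−Eᵢ/kT) = 4·e^(−0.3784) + 5·e^(−2.453) + 1·e^(−4.022) = 2.740 + 0.4302 + 0.01792 = 3.188.
⟨E⟩ = Σ Eᵢ gᵢe^(−Eᵢ/kT) / Z = (0.0270·2.740 + 0.175·0.4302 + 0.287·0.01792) / 3.188 = 0.048 eV.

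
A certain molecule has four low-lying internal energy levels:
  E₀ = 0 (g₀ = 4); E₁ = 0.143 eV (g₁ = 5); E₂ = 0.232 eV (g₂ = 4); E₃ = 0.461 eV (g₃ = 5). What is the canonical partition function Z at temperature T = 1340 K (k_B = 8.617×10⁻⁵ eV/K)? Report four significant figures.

Z = 6.078

k_BT = 8.617×10⁻⁵ × 1340 K = 0.115468 eV.
Eᵢ/kT = 0, 1.23844, 2.00921, 3.99245.
Z = Σ gᵢe^(−Eᵢ/kT) = 4·e^(−0) + 5·e^(−1.23844) + 4·e^(−2.00921) + 5·e^(−3.99245) = 4.00000 + 1.44918 + 0.536378 + 0.0922722 = 6.07783.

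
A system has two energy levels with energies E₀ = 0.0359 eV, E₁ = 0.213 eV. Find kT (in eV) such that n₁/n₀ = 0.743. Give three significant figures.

0.596 eV

n₁/n₀ = exp[−(E₁−E₀)/kT] = 0.743.
⇒ (E₁−E₀)/kT = ln(1/0.743) = ln(1.3459) = 0.29706.
kT = 0.1771 eV / 0.29706 = 0.596 eV.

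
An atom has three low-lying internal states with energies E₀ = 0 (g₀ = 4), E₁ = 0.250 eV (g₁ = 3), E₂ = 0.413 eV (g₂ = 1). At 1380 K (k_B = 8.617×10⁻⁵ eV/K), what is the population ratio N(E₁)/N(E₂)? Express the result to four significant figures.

k_BT = 8.617×10⁻⁵ × 1380 K = 0.118915 eV.
n₁/n₂ = (g₁/g₂) exp[−(E₁−E₂)/kT] = (3/1) × exp(−(-0.163 eV)/(0.118915 eV)) = (3/1) × exp(1.37073) = 11.81.

11.81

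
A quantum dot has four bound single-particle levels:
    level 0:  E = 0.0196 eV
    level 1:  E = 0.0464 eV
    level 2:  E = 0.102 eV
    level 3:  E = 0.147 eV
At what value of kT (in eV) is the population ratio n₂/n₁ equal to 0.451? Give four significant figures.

n₂/n₁ = exp[−(E₂−E₁)/kT] = 0.451.
⇒ (E₂−E₁)/kT = ln(1/0.451) = ln(2.21729) = 0.796286.
kT = 0.0556 eV / 0.796286 = 0.06982 eV.

0.06982 eV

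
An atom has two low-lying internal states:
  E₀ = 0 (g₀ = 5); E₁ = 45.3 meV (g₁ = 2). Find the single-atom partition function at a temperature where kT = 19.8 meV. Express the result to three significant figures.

Z = 5.20

Eᵢ/kT = 0, 2.2879.
Z = Σ gᵢe^(−Eᵢ/kT) = 5·e^(−0) + 2·e^(−2.2879) = 5.0000 + 0.20296 = 5.2030.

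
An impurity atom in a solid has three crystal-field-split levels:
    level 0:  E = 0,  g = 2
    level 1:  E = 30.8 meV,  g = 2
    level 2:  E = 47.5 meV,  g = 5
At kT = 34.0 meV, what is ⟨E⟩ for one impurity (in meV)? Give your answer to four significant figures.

20.68 meV

Eᵢ/kT = 0, 0.905882, 1.39706.
Z = Σ gᵢe^(−Eᵢ/kT) = 2·e^(−0) + 2·e^(−0.905882) + 5·e^(−1.39706) = 2.00000 + 0.808370 + 1.23662 = 4.04499.
⟨E⟩ = Σ Eᵢ gᵢe^(−Eᵢ/kT) / Z = (0·2.00000 + 30.8·0.808370 + 47.5·1.23662) / 4.04499 = 20.68 meV.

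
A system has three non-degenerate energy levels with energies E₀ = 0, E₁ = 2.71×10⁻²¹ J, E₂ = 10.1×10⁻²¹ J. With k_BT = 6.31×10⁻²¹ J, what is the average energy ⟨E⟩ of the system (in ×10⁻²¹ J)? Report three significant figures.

2.05 ×10⁻²¹ J

Eᵢ/kT = 0, 0.42948, 1.6006.
Z = Σ e^(−Eᵢ/kT) = e^(−0) + e^(−0.42948) + e^(−1.6006) = 1.0000 + 0.65085 + 0.20178 = 1.8526.
⟨E⟩ = Σ Eᵢ e^(−Eᵢ/kT) / Z = (0·1.0000 + 2.71·0.65085 + 10.1·0.20178) / 1.8526 = 2.05 ×10⁻²¹ J.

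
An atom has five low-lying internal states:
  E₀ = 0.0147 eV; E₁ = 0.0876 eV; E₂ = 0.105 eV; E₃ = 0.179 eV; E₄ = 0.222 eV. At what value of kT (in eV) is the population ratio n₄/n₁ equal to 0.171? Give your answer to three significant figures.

0.0761 eV

n₄/n₁ = exp[−(E₄−E₁)/kT] = 0.171.
⇒ (E₄−E₁)/kT = ln(1/0.171) = ln(5.8480) = 1.7661.
kT = 0.1344 eV / 1.7661 = 0.0761 eV.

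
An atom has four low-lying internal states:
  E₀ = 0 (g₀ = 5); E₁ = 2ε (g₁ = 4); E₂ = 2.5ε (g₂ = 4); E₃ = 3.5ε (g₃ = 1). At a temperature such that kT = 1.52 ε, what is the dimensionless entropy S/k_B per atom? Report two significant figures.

Eᵢ/kT = 0, 1.316, 1.645, 2.303.
Z = Σ gᵢe^(−Eᵢ/kT) = 5·e^(−0) + 4·e^(−1.316) + 4·e^(−1.645) + 1·e^(−2.303) = 5.000 + 1.073 + 0.7721 + 0.09996 = 6.945.
⟨E⟩ = Σ EᵢPᵢ = 0.6373 ε.
S/k_B = ln Z + ⟨E⟩/kT = ln(6.945) + 0.6373/1.52 = 1.938 + 0.4193 = 2.4.

2.4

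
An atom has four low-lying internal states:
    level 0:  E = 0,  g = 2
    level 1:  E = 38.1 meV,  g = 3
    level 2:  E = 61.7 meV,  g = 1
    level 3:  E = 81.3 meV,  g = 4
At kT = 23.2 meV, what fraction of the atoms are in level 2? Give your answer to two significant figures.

0.025

Eᵢ/kT = 0, 1.642, 2.659, 3.504.
Z = Σ gᵢe^(−Eᵢ/kT) = 2·e^(−0) + 3·e^(−1.642) + 1·e^(−2.659) + 4·e^(−3.504) = 2.000 + 0.5808 + 0.07002 + 0.1203 = 2.771.
P₂ = g₂ e^(−E₂/kT) / Z = 0.07002/2.771 = 0.025.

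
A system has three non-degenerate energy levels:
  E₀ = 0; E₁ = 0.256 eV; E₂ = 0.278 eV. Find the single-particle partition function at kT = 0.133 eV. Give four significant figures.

Eᵢ/kT = 0, 1.92481, 2.09023.
Z = Σ e^(−Eᵢ/kT) = e^(−0) + e^(−1.92481) + e^(−2.09023) = 1.00000 + 0.145903 + 0.123659 = 1.26956.

Z = 1.270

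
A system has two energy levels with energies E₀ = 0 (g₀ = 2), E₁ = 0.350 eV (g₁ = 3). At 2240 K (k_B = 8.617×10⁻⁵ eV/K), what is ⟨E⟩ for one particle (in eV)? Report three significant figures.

k_BT = 8.617×10⁻⁵ × 2240 K = 0.19302 eV.
Eᵢ/kT = 0, 1.8133.
Z = Σ gᵢe^(−Eᵢ/kT) = 2·e^(−0) + 3·e^(−1.8133) = 2.0000 + 0.48934 = 2.4893.
⟨E⟩ = Σ Eᵢ gᵢe^(−Eᵢ/kT) / Z = (0·2.0000 + 0.350·0.48934) / 2.4893 = 0.0688 eV.

0.0688 eV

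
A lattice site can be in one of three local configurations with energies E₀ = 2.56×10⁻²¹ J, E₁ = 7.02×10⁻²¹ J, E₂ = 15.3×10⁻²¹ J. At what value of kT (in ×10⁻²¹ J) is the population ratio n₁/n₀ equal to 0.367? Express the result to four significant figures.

n₁/n₀ = exp[−(E₁−E₀)/kT] = 0.367.
⇒ (E₁−E₀)/kT = ln(1/0.367) = ln(2.72480) = 1.00240.
kT = 4.46 ×10⁻²¹ J / 1.00240 = 4.449 ×10⁻²¹ J.

4.449 ×10⁻²¹ J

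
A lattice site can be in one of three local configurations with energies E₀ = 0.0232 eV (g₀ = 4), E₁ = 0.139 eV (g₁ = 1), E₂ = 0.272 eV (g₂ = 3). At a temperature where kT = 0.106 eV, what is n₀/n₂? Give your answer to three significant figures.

13.9

n₀/n₂ = (g₀/g₂) exp[−(E₀−E₂)/kT] = (4/3) × exp(−(-0.2488 eV)/(0.106 eV)) = (4/3) × exp(2.3472) = 13.9.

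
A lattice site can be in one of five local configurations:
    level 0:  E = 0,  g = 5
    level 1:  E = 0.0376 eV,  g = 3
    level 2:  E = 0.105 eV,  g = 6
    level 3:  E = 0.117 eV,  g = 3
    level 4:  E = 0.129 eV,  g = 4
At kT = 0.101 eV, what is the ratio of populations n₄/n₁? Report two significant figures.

n₄/n₁ = (g₄/g₁) exp[−(E₄−E₁)/kT] = (4/3) × exp(−(0.0914 eV)/(0.101 eV)) = (4/3) × exp(-0.9050) = 0.54.

0.54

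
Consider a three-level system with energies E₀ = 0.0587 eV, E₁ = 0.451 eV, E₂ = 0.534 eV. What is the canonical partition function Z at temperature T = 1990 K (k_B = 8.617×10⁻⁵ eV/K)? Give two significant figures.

Z = 0.83

k_BT = 8.617×10⁻⁵ × 1990 K = 0.1715 eV.
Eᵢ/kT = 0.3423, 2.630, 3.114.
Z = Σ e^(−Eᵢ/kT) = e^(−0.3423) + e^(−2.630) + e^(−3.114) = 0.7101 + 0.07208 + 0.04442 = 0.8266.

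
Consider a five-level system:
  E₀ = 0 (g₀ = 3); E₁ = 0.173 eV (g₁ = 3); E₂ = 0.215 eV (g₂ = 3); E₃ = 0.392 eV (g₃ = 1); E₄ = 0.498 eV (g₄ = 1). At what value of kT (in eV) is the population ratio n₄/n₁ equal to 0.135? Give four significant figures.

n₄/n₁ = (g₄/g₁) exp[−(E₄−E₁)/kT] = 0.135.
⇒ (E₄−E₁)/kT = ln((1/3)/0.135) = ln(2.46914) = 0.903870.
kT = 0.325 eV / 0.903870 = 0.3596 eV.

0.3596 eV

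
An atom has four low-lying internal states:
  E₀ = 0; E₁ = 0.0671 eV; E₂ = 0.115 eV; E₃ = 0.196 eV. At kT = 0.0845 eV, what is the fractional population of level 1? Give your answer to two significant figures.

0.25

Eᵢ/kT = 0, 0.7941, 1.361, 2.320.
Z = Σ e^(−Eᵢ/kT) = e^(−0) + e^(−0.7941) + e^(−1.361) + e^(−2.320) = 1.000 + 0.4520 + 0.2564 + 0.09827 = 1.807.
P₁ = e^(−E₁/kT) / Z = 0.4520/1.807 = 0.25.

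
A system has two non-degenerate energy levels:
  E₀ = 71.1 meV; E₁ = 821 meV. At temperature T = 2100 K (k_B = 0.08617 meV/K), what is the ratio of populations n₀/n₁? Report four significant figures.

k_BT = 0.08617 × 2100 K = 180.957 meV.
n₀/n₁ = exp[−(E₀−E₁)/kT] = exp(−(-749.9 meV)/(180.957 meV)) = exp(4.14408) = 63.06.

63.06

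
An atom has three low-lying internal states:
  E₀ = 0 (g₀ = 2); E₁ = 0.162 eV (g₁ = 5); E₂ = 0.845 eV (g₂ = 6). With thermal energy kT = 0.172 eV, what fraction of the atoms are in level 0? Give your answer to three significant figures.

Eᵢ/kT = 0, 0.94186, 4.9128.
Z = Σ gᵢe^(−Eᵢ/kT) = 2·e^(−0) + 5·e^(−0.94186) + 6·e^(−4.9128) = 2.0000 + 1.9495 + 0.044111 = 3.9936.
P₀ = g₀ e^(−E₀/kT) / Z = 2.0000/3.9936 = 0.501.

0.501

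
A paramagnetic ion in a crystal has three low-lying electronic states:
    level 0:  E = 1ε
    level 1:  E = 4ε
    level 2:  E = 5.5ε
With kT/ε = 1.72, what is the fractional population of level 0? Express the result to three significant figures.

0.801

Eᵢ/kT = 0.58140, 2.3256, 3.1977.
Z = Σ e^(−Eᵢ/kT) = e^(−0.58140) + e^(−2.3256) + e^(−3.1977) = 0.55912 + 0.097725 + 0.040856 = 0.69770.
P₀ = e^(−E₀/kT) / Z = 0.55912/0.69770 = 0.801.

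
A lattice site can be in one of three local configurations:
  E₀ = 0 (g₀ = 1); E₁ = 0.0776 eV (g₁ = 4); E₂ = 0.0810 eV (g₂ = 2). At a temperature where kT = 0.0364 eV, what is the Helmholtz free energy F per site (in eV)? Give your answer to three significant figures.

Eᵢ/kT = 0, 2.1319, 2.2253.
Z = Σ gᵢe^(−Eᵢ/kT) = 1·e^(−0) + 4·e^(−2.1319) + 2·e^(−2.2253) = 1.0000 + 0.47445 + 0.21607 = 1.6905.
F = −kT ln Z = −0.0364 × ln(1.6905) = −0.0364 × 0.52502 = -0.0191 eV.

-0.0191 eV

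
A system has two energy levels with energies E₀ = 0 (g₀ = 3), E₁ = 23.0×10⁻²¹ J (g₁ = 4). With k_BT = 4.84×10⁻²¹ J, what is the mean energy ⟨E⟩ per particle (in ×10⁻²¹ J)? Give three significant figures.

Eᵢ/kT = 0, 4.7521.
Z = Σ gᵢe^(−Eᵢ/kT) = 3·e^(−0) + 4·e^(−4.7521) = 3.0000 + 0.034534 = 3.0345.
⟨E⟩ = Σ Eᵢ gᵢe^(−Eᵢ/kT) / Z = (0·3.0000 + 23.0·0.034534) / 3.0345 = 0.262 ×10⁻²¹ J.

0.262 ×10⁻²¹ J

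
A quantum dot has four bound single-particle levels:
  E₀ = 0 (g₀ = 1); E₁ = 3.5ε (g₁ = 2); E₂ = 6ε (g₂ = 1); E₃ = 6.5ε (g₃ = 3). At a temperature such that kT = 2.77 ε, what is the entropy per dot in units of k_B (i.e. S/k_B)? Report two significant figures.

1.5

Eᵢ/kT = 0, 1.264, 2.166, 2.347.
Z = Σ gᵢe^(−Eᵢ/kT) = 1·e^(−0) + 2·e^(−1.264) + 1·e^(−2.166) + 3·e^(−2.347) = 1.000 + 0.5650 + 0.1146 + 0.2870 = 1.967.
⟨E⟩ = Σ EᵢPᵢ = 2.303 ε.
S/k_B = ln Z + ⟨E⟩/kT = ln(1.967) + 2.303/2.77 = 0.6765 + 0.8314 = 1.5.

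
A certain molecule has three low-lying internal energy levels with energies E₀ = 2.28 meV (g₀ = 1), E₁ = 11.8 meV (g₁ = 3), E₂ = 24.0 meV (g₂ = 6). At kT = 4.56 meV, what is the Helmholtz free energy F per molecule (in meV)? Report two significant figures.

Eᵢ/kT = 0.5000, 2.588, 5.263.
Z = Σ gᵢe^(−Eᵢ/kT) = 1·e^(−0.5000) + 3·e^(−2.588) + 6·e^(−5.263) = 0.6065 + 0.2255 + 0.03108 = 0.8631.
F = −kT ln Z = −4.56 × ln(0.8631) = −4.56 × -0.1472 = 0.67 meV.

0.67 meV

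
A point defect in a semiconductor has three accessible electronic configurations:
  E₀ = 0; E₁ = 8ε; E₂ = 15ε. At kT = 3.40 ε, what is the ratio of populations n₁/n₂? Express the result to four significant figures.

7.837

n₁/n₂ = exp[−(E₁−E₂)/kT] = exp(−(-7ε)/(3.40ε)) = exp(2.05882) = 7.837.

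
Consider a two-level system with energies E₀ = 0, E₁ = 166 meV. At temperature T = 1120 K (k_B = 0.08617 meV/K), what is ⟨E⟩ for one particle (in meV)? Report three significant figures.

25.2 meV

k_BT = 0.08617 × 1120 K = 96.510 meV.
Eᵢ/kT = 0, 1.7200.
Z = Σ e^(−Eᵢ/kT) = e^(−0) + e^(−1.7200) = 1.0000 + 0.17907 = 1.1791.
⟨E⟩ = Σ Eᵢ e^(−Eᵢ/kT) / Z = (0·1.0000 + 166·0.17907) / 1.1791 = 25.2 meV.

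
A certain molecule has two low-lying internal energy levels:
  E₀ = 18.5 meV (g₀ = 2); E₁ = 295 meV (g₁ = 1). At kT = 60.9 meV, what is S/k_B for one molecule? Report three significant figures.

Eᵢ/kT = 0.30378, 4.8440.
Z = Σ gᵢe^(−Eᵢ/kT) = 2·e^(−0.30378) + 1·e^(−4.8440) = 1.4760 + 0.0078755 = 1.4839.
⟨E⟩ = Σ EᵢPᵢ = 19.967 meV.
S/k_B = ln Z + ⟨E⟩/kT = ln(1.4839) + 19.967/60.9 = 0.39467 + 0.32787 = 0.723.

0.723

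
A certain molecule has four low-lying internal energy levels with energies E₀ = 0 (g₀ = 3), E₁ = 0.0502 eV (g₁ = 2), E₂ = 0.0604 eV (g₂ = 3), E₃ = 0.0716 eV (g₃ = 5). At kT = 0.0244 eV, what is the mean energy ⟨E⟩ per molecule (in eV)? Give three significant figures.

Eᵢ/kT = 0, 2.0574, 2.4754, 2.9344.
Z = Σ gᵢe^(−Eᵢ/kT) = 3·e^(−0) + 2·e^(−2.0574) + 3·e^(−2.4754) + 5·e^(−2.9344) = 3.0000 + 0.25557 + 0.25239 + 0.26581 = 3.7738.
⟨E⟩ = Σ Eᵢ gᵢe^(−Eᵢ/kT) / Z = (0·3.0000 + 0.0502·0.25557 + 0.0604·0.25239 + 0.0716·0.26581) / 3.7738 = 0.0125 eV.

0.0125 eV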